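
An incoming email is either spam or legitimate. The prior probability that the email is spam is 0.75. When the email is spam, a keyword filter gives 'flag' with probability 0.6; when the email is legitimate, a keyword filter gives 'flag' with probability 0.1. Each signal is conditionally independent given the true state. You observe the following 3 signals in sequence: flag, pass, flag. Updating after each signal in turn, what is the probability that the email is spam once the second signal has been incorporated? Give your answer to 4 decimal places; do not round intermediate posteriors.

After 'flag': P(spam) = 0.6·0.7500 / (0.6·0.7500 + 0.1·0.2500) ≈ 0.9474
After 'pass': P(spam) = 0.4·0.9474 / (0.4·0.9474 + 0.9·0.0526) ≈ 0.8889

0.8889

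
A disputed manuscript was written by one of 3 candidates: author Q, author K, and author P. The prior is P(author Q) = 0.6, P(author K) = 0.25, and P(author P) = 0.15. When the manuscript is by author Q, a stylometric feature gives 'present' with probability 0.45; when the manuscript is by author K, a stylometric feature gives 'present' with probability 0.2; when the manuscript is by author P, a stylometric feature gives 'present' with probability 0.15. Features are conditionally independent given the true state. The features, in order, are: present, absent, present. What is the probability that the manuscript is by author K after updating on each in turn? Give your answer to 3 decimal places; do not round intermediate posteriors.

Apply Bayes' rule sequentially, carrying P(author K) forward.
After 'present': normaliser = 0.45·0.6000 + 0.2·0.2500 + 0.15·0.1500; P(author Q) ≈ 0.7883, P(author K) ≈ 0.1460, P(author P) ≈ 0.0657
After 'absent': normaliser = 0.55·0.7883 + 0.8·0.1460 + 0.85·0.0657; P(author Q) ≈ 0.7152, P(author K) ≈ 0.1927, P(author P) ≈ 0.0921
After 'present': normaliser = 0.45·0.7152 + 0.2·0.1927 + 0.15·0.0921; P(author Q) ≈ 0.8601, P(author K) ≈ 0.1030, P(author P) ≈ 0.0369

0.103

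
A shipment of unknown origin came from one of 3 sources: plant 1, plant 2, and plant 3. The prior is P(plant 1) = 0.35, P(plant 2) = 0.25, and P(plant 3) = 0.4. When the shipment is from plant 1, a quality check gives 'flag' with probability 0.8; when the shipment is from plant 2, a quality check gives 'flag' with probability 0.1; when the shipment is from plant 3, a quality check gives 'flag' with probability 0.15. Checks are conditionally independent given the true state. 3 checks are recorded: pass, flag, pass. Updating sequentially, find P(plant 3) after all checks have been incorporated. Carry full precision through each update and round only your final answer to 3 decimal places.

0.580

After 'pass': normaliser = 0.2·0.3500 + 0.9·0.2500 + 0.85·0.4000; P(plant 1) ≈ 0.1102, P(plant 2) ≈ 0.3543, P(plant 3) ≈ 0.5354
After 'flag': normaliser = 0.8·0.1102 + 0.1·0.3543 + 0.15·0.5354; P(plant 1) ≈ 0.4324, P(plant 2) ≈ 0.1737, P(plant 3) ≈ 0.3938
After 'pass': normaliser = 0.2·0.4324 + 0.9·0.1737 + 0.85·0.3938; P(plant 1) ≈ 0.1497, P(plant 2) ≈ 0.2707, P(plant 3) ≈ 0.5795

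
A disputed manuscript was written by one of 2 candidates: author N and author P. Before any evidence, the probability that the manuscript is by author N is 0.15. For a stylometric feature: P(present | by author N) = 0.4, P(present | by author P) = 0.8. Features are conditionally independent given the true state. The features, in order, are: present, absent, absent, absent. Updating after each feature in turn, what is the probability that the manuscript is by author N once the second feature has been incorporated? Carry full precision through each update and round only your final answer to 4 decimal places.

After 'present': P(author N) = 0.4·0.1500 / (0.4·0.1500 + 0.8·0.8500) ≈ 0.0811
After 'absent': P(author N) = 0.6·0.0811 / (0.6·0.0811 + 0.2·0.9189) ≈ 0.2093

0.2093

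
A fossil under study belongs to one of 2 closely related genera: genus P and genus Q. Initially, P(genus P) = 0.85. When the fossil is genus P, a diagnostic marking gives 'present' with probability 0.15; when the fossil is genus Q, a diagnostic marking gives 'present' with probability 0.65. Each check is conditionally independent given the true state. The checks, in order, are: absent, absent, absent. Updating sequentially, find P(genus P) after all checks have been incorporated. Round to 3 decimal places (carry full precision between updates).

After 'absent': P(genus P) = 0.85·0.8500 / (0.85·0.8500 + 0.35·0.1500) ≈ 0.9323
After 'absent': P(genus P) = 0.85·0.9323 / (0.85·0.9323 + 0.35·0.0677) ≈ 0.9709
After 'absent': P(genus P) = 0.85·0.9709 / (0.85·0.9709 + 0.35·0.0291) ≈ 0.9878

0.988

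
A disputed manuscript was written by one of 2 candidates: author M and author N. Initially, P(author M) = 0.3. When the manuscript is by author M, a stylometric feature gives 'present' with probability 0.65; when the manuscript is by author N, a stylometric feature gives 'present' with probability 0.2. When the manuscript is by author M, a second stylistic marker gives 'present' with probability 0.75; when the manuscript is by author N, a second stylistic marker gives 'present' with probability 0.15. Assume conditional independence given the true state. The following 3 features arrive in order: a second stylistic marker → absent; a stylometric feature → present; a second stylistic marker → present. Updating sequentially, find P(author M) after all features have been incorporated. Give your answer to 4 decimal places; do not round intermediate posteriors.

Apply Bayes' rule sequentially, carrying P(author M) forward.
After a second stylistic marker='absent': P(author M) = 0.25·0.3000 / (0.25·0.3000 + 0.85·0.7000) ≈ 0.1119
After a stylometric feature='present': P(author M) = 0.65·0.1119 / (0.65·0.1119 + 0.2·0.8881) ≈ 0.2906
After a second stylistic marker='present': P(author M) = 0.75·0.2906 / (0.75·0.2906 + 0.15·0.7094) ≈ 0.6720

0.6720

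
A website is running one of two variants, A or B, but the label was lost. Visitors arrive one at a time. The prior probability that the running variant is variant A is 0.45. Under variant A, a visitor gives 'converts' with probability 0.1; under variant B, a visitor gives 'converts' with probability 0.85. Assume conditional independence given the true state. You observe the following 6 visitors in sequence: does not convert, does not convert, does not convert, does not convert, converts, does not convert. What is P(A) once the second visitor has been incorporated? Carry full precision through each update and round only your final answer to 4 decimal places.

After 'does not convert': P(A) = 0.9·0.4500 / (0.9·0.4500 + 0.15·0.5500) ≈ 0.8308
After 'does not convert': P(A) = 0.9·0.8308 / (0.9·0.8308 + 0.15·0.1692) ≈ 0.9672

0.9672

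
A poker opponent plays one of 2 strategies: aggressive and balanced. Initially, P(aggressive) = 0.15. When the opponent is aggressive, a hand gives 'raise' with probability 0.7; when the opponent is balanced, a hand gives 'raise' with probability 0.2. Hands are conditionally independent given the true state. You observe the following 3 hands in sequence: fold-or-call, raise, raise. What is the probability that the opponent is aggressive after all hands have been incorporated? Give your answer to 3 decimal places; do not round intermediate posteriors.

0.448

After 'fold-or-call': P(aggressive) = 0.3·0.1500 / (0.3·0.1500 + 0.8·0.8500) ≈ 0.0621
After 'raise': P(aggressive) = 0.7·0.0621 / (0.7·0.0621 + 0.2·0.9379) ≈ 0.1881
After 'raise': P(aggressive) = 0.7·0.1881 / (0.7·0.1881 + 0.2·0.8119) ≈ 0.4477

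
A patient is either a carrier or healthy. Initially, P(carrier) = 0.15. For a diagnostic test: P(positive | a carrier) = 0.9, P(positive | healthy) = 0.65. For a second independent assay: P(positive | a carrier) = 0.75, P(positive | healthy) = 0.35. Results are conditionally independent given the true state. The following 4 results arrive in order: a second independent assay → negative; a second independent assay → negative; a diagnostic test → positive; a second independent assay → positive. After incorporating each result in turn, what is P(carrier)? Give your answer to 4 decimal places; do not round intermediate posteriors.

After a second independent assay='negative': P(carrier) = 0.25·0.1500 / (0.25·0.1500 + 0.65·0.8500) ≈ 0.0636
After a second independent assay='negative': P(carrier) = 0.25·0.0636 / (0.25·0.0636 + 0.65·0.9364) ≈ 0.0254
After a diagnostic test='positive': P(carrier) = 0.9·0.0254 / (0.9·0.0254 + 0.65·0.9746) ≈ 0.0349
After a second independent assay='positive': P(carrier) = 0.75·0.0349 / (0.75·0.0349 + 0.35·0.9651) ≈ 0.0719

0.0719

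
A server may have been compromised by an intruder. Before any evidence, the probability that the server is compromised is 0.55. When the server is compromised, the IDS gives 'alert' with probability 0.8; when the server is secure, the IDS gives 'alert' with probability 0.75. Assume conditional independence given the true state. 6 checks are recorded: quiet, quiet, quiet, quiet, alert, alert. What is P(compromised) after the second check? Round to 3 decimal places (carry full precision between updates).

Apply Bayes' rule sequentially, carrying P(compromised) forward.
After 'quiet': P(compromised) = 0.2·0.5500 / (0.2·0.5500 + 0.25·0.4500) ≈ 0.4944
After 'quiet': P(compromised) = 0.2·0.4944 / (0.2·0.4944 + 0.25·0.5056) ≈ 0.4389

0.439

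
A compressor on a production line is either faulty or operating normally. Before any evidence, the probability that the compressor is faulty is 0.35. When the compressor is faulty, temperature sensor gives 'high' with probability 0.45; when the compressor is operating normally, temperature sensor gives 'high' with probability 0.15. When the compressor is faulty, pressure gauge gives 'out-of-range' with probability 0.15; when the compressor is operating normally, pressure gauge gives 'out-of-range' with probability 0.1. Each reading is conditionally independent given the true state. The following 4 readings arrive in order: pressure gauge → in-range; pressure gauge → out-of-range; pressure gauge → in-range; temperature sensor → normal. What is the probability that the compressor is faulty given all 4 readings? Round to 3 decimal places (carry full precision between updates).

0.318

After pressure gauge='in-range': P(faulty) = 0.85·0.3500 / (0.85·0.3500 + 0.9·0.6500) ≈ 0.3371
After pressure gauge='out-of-range': P(faulty) = 0.15·0.3371 / (0.15·0.3371 + 0.1·0.6629) ≈ 0.4327
After pressure gauge='in-range': P(faulty) = 0.85·0.4327 / (0.85·0.4327 + 0.9·0.5673) ≈ 0.4188
After temperature sensor='normal': P(faulty) = 0.55·0.4188 / (0.55·0.4188 + 0.85·0.5812) ≈ 0.3179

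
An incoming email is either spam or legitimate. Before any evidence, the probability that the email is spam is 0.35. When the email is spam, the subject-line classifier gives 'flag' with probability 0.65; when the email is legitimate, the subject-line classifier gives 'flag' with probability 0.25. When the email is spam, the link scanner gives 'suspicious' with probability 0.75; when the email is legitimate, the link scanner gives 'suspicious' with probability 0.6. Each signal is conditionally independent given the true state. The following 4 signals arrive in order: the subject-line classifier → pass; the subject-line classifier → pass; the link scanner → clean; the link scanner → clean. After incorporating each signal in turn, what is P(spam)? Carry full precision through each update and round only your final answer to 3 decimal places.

0.044

After the subject-line classifier='pass': P(spam) = 0.35·0.3500 / (0.35·0.3500 + 0.75·0.6500) ≈ 0.2008
After the subject-line classifier='pass': P(spam) = 0.35·0.2008 / (0.35·0.2008 + 0.75·0.7992) ≈ 0.1050
After the link scanner='clean': P(spam) = 0.25·0.1050 / (0.25·0.1050 + 0.4·0.8950) ≈ 0.0683
After the link scanner='clean': P(spam) = 0.25·0.0683 / (0.25·0.0683 + 0.4·0.9317) ≈ 0.0438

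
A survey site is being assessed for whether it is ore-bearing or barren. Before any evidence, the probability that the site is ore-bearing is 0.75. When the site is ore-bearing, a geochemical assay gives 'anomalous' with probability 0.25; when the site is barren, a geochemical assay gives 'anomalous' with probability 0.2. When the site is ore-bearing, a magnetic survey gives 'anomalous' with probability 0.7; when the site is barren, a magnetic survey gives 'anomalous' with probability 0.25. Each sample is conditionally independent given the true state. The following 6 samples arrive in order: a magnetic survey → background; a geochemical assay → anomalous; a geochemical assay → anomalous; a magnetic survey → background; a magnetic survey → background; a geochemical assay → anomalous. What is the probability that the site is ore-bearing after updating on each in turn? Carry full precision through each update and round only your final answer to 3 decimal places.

After a magnetic survey='background': P(ore) = 0.3·0.7500 / (0.3·0.7500 + 0.75·0.2500) ≈ 0.5455
After a geochemical assay='anomalous': P(ore) = 0.25·0.5455 / (0.25·0.5455 + 0.2·0.4545) ≈ 0.6000
After a geochemical assay='anomalous': P(ore) = 0.25·0.6000 / (0.25·0.6000 + 0.2·0.4000) ≈ 0.6522
After a magnetic survey='background': P(ore) = 0.3·0.6522 / (0.3·0.6522 + 0.75·0.3478) ≈ 0.4286
After a magnetic survey='background': P(ore) = 0.3·0.4286 / (0.3·0.4286 + 0.75·0.5714) ≈ 0.2308
After a geochemical assay='anomalous': P(ore) = 0.25·0.2308 / (0.25·0.2308 + 0.2·0.7692) ≈ 0.2727

0.273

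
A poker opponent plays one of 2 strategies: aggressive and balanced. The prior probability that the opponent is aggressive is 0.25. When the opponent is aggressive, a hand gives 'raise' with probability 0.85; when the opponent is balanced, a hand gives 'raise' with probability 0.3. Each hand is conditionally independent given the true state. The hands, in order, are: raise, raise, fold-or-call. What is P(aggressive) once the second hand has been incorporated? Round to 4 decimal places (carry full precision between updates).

After 'raise': P(aggressive) = 0.85·0.2500 / (0.85·0.2500 + 0.3·0.7500) ≈ 0.4857
After 'raise': P(aggressive) = 0.85·0.4857 / (0.85·0.4857 + 0.3·0.5143) ≈ 0.7280

0.7280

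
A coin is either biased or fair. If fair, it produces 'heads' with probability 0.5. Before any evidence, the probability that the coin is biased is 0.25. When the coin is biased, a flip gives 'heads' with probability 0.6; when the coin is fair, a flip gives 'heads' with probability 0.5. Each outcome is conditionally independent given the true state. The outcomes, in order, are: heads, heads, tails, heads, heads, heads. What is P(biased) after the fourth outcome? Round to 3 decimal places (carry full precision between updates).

0.315

After 'heads': P(biased) = 0.6·0.2500 / (0.6·0.2500 + 0.5·0.7500) ≈ 0.2857
After 'heads': P(biased) = 0.6·0.2857 / (0.6·0.2857 + 0.5·0.7143) ≈ 0.3243
After 'tails': P(biased) = 0.4·0.3243 / (0.4·0.3243 + 0.5·0.6757) ≈ 0.2775
After 'heads': P(biased) = 0.6·0.2775 / (0.6·0.2775 + 0.5·0.7225) ≈ 0.3154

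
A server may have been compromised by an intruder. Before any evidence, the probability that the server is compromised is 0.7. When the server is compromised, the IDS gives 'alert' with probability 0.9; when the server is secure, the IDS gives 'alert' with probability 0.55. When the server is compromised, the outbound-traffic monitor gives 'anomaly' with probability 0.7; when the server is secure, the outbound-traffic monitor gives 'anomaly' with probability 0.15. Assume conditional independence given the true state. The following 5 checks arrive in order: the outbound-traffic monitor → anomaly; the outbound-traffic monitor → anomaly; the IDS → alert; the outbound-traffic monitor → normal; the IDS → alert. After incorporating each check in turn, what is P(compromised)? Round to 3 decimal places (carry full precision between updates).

Apply Bayes' rule sequentially, carrying P(compromised) forward.
After the outbound-traffic monitor='anomaly': P(compromised) = 0.7·0.7000 / (0.7·0.7000 + 0.15·0.3000) ≈ 0.9159
After the outbound-traffic monitor='anomaly': P(compromised) = 0.7·0.9159 / (0.7·0.9159 + 0.15·0.0841) ≈ 0.9807
After the IDS='alert': P(compromised) = 0.9·0.9807 / (0.9·0.9807 + 0.55·0.0193) ≈ 0.9881
After the outbound-traffic monitor='normal': P(compromised) = 0.3·0.9881 / (0.3·0.9881 + 0.85·0.0119) ≈ 0.9670
After the IDS='alert': P(compromised) = 0.9·0.9670 / (0.9·0.9670 + 0.55·0.0330) ≈ 0.9796

0.980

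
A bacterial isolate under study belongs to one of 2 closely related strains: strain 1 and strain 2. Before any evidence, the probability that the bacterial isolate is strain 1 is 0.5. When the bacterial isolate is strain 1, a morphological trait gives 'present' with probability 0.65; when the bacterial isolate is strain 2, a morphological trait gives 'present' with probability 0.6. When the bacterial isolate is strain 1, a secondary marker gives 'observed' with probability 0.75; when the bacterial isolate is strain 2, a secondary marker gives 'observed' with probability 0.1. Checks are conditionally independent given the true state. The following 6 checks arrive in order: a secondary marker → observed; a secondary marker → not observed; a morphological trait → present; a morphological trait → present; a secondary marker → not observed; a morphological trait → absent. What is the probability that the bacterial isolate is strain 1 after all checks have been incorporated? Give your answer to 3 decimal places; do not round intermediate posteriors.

0.373

After a secondary marker='observed': P(strain 1) = 0.75·0.5000 / (0.75·0.5000 + 0.1·0.5000) ≈ 0.8824
After a secondary marker='not observed': P(strain 1) = 0.25·0.8824 / (0.25·0.8824 + 0.9·0.1176) ≈ 0.6757
After a morphological trait='present': P(strain 1) = 0.65·0.6757 / (0.65·0.6757 + 0.6·0.3243) ≈ 0.6930
After a morphological trait='present': P(strain 1) = 0.65·0.6930 / (0.65·0.6930 + 0.6·0.3070) ≈ 0.7097
After a secondary marker='not observed': P(strain 1) = 0.25·0.7097 / (0.25·0.7097 + 0.9·0.2903) ≈ 0.4045
After a morphological trait='absent': P(strain 1) = 0.35·0.4045 / (0.35·0.4045 + 0.4·0.5955) ≈ 0.3728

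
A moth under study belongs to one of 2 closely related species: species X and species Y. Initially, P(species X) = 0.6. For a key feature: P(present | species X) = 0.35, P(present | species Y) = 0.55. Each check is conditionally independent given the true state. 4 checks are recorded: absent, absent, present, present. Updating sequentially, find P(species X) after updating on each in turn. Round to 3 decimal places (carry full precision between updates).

0.559

After 'absent': P(species X) = 0.65·0.6000 / (0.65·0.6000 + 0.45·0.4000) ≈ 0.6842
After 'absent': P(species X) = 0.65·0.6842 / (0.65·0.6842 + 0.45·0.3158) ≈ 0.7578
After 'present': P(species X) = 0.35·0.7578 / (0.35·0.7578 + 0.55·0.2422) ≈ 0.6657
After 'present': P(species X) = 0.35·0.6657 / (0.35·0.6657 + 0.55·0.3343) ≈ 0.5590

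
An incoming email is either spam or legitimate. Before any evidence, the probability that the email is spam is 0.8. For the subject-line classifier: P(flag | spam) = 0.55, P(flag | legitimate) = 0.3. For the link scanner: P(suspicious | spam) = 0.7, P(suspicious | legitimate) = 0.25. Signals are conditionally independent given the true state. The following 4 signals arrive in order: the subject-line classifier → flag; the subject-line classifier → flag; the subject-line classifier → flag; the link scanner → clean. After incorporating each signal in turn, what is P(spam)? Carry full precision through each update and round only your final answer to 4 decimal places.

0.9079

After the subject-line classifier='flag': P(spam) = 0.55·0.8000 / (0.55·0.8000 + 0.3·0.2000) ≈ 0.8800
After the subject-line classifier='flag': P(spam) = 0.55·0.8800 / (0.55·0.8800 + 0.3·0.1200) ≈ 0.9308
After the subject-line classifier='flag': P(spam) = 0.55·0.9308 / (0.55·0.9308 + 0.3·0.0692) ≈ 0.9610
After the link scanner='clean': P(spam) = 0.3·0.9610 / (0.3·0.9610 + 0.75·0.0390) ≈ 0.9079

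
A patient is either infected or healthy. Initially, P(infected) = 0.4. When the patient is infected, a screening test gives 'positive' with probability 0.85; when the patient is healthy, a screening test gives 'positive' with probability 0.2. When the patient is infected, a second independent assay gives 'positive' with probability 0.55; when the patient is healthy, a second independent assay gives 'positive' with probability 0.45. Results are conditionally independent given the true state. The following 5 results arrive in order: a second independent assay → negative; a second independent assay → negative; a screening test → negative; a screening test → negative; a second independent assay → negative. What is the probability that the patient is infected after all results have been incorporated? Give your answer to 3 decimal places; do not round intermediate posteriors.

0.013

After a second independent assay='negative': P(infected) = 0.45·0.4000 / (0.45·0.4000 + 0.55·0.6000) ≈ 0.3529
After a second independent assay='negative': P(infected) = 0.45·0.3529 / (0.45·0.3529 + 0.55·0.6471) ≈ 0.3086
After a screening test='negative': P(infected) = 0.15·0.3086 / (0.15·0.3086 + 0.8·0.6914) ≈ 0.0772
After a screening test='negative': P(infected) = 0.15·0.0772 / (0.15·0.0772 + 0.8·0.9228) ≈ 0.0154
After a second independent assay='negative': P(infected) = 0.45·0.0154 / (0.45·0.0154 + 0.55·0.9846) ≈ 0.0127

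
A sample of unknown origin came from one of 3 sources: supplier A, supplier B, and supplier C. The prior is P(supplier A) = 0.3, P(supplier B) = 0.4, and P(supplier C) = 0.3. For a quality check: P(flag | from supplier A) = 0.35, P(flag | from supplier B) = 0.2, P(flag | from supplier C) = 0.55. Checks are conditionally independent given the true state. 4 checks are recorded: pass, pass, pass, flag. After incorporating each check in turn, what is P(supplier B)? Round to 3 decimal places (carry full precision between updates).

0.483

After 'pass': normaliser = 0.65·0.3000 + 0.8·0.4000 + 0.45·0.3000; P(supplier A) ≈ 0.3000, P(supplier B) ≈ 0.4923, P(supplier C) ≈ 0.2077
After 'pass': normaliser = 0.65·0.3000 + 0.8·0.4923 + 0.45·0.2077; P(supplier A) ≈ 0.2858, P(supplier B) ≈ 0.5772, P(supplier C) ≈ 0.1370
After 'pass': normaliser = 0.65·0.2858 + 0.8·0.5772 + 0.45·0.1370; P(supplier A) ≈ 0.2619, P(supplier B) ≈ 0.6511, P(supplier C) ≈ 0.0869
After 'flag': normaliser = 0.35·0.2619 + 0.2·0.6511 + 0.55·0.0869; P(supplier A) ≈ 0.3399, P(supplier B) ≈ 0.4828, P(supplier C) ≈ 0.1772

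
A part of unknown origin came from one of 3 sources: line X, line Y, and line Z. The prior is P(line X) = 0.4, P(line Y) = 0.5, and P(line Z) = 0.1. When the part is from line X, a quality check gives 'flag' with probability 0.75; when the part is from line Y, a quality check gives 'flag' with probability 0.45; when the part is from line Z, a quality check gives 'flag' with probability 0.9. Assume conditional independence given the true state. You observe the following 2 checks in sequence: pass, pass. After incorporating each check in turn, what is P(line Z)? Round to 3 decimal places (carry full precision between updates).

0.006

After 'pass': normaliser = 0.25·0.4000 + 0.55·0.5000 + 0.1·0.1000; P(line X) ≈ 0.2597, P(line Y) ≈ 0.7143, P(line Z) ≈ 0.0260
After 'pass': normaliser = 0.25·0.2597 + 0.55·0.7143 + 0.1·0.0260; P(line X) ≈ 0.1410, P(line Y) ≈ 0.8533, P(line Z) ≈ 0.0056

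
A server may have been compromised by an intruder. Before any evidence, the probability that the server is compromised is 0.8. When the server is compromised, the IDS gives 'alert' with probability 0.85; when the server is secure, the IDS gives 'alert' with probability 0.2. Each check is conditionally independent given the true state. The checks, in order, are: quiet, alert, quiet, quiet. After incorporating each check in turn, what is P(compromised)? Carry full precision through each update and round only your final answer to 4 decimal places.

0.1008

After 'quiet': P(compromised) = 0.15·0.8000 / (0.15·0.8000 + 0.8·0.2000) ≈ 0.4286
After 'alert': P(compromised) = 0.85·0.4286 / (0.85·0.4286 + 0.2·0.5714) ≈ 0.7612
After 'quiet': P(compromised) = 0.15·0.7612 / (0.15·0.7612 + 0.8·0.2388) ≈ 0.3741
After 'quiet': P(compromised) = 0.15·0.3741 / (0.15·0.3741 + 0.8·0.6259) ≈ 0.1008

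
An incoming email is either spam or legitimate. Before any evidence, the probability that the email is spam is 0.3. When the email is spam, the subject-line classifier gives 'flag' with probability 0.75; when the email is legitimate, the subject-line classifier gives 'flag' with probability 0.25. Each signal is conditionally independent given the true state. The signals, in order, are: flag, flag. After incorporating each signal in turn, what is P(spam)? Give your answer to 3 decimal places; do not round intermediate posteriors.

0.794

Each posterior becomes the prior for the next update.
After 'flag': P(spam) = 0.75·0.3000 / (0.75·0.3000 + 0.25·0.7000) ≈ 0.5625
After 'flag': P(spam) = 0.75·0.5625 / (0.75·0.5625 + 0.25·0.4375) ≈ 0.7941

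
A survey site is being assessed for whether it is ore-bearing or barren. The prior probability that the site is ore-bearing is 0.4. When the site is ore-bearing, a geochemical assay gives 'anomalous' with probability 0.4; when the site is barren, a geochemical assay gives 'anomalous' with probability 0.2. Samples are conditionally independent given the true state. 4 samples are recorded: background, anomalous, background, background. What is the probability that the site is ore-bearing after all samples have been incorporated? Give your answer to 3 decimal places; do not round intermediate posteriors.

0.360

Apply Bayes' rule sequentially, carrying P(ore) forward.
After 'background': P(ore) = 0.6·0.4000 / (0.6·0.4000 + 0.8·0.6000) ≈ 0.3333
After 'anomalous': P(ore) = 0.4·0.3333 / (0.4·0.3333 + 0.2·0.6667) ≈ 0.5000
After 'background': P(ore) = 0.6·0.5000 / (0.6·0.5000 + 0.8·0.5000) ≈ 0.4286
After 'background': P(ore) = 0.6·0.4286 / (0.6·0.4286 + 0.8·0.5714) ≈ 0.3600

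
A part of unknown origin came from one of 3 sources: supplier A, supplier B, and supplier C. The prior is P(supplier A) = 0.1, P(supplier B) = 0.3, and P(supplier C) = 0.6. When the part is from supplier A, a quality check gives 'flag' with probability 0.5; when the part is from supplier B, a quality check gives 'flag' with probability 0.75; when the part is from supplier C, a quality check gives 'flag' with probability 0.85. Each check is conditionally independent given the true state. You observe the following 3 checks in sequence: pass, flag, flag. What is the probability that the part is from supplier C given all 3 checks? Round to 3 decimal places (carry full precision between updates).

0.543

Apply Bayes' rule sequentially, carrying P(supplier C) forward.
After 'pass': normaliser = 0.5·0.1000 + 0.25·0.3000 + 0.15·0.6000; P(supplier A) ≈ 0.2326, P(supplier B) ≈ 0.3488, P(supplier C) ≈ 0.4186
After 'flag': normaliser = 0.5·0.2326 + 0.75·0.3488 + 0.85·0.4186; P(supplier A) ≈ 0.1585, P(supplier B) ≈ 0.3566, P(supplier C) ≈ 0.4849
After 'flag': normaliser = 0.5·0.1585 + 0.75·0.3566 + 0.85·0.4849; P(supplier A) ≈ 0.1044, P(supplier B) ≈ 0.3524, P(supplier C) ≈ 0.5432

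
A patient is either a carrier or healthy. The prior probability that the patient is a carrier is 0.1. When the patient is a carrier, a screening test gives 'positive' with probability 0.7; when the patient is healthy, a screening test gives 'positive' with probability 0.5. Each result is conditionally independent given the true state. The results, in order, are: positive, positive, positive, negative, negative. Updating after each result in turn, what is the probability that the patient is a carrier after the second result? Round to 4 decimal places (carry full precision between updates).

Apply Bayes' rule sequentially, carrying P(carrier) forward.
After 'positive': P(carrier) = 0.7·0.1000 / (0.7·0.1000 + 0.5·0.9000) ≈ 0.1346
After 'positive': P(carrier) = 0.7·0.1346 / (0.7·0.1346 + 0.5·0.8654) ≈ 0.1788

0.1788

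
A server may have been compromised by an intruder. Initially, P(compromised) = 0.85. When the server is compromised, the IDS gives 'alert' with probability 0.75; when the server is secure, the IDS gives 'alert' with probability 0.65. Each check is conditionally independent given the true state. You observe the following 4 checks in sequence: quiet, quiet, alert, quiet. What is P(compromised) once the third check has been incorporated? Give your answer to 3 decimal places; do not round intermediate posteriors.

0.769

After 'quiet': P(compromised) = 0.25·0.8500 / (0.25·0.8500 + 0.35·0.1500) ≈ 0.8019
After 'quiet': P(compromised) = 0.25·0.8019 / (0.25·0.8019 + 0.35·0.1981) ≈ 0.7430
After 'alert': P(compromised) = 0.75·0.7430 / (0.75·0.7430 + 0.65·0.2570) ≈ 0.7694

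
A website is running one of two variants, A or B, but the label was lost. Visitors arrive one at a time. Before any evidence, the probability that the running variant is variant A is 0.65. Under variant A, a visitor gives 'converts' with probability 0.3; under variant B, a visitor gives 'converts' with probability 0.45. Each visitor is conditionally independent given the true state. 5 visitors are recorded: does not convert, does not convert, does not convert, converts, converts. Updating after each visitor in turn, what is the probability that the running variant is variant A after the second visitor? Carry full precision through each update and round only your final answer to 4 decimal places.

0.7505

After 'does not convert': P(A) = 0.7·0.6500 / (0.7·0.6500 + 0.55·0.3500) ≈ 0.7027
After 'does not convert': P(A) = 0.7·0.7027 / (0.7·0.7027 + 0.55·0.2973) ≈ 0.7505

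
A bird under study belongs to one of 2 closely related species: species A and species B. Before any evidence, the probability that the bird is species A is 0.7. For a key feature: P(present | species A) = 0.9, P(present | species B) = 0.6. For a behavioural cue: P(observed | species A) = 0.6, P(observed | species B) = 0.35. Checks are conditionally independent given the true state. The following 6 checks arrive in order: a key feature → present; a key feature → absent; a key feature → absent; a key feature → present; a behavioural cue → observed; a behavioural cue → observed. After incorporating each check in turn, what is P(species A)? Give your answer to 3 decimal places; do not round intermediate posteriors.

0.491

After a key feature='present': P(species A) = 0.9·0.7000 / (0.9·0.7000 + 0.6·0.3000) ≈ 0.7778
After a key feature='absent': P(species A) = 0.1·0.7778 / (0.1·0.7778 + 0.4·0.2222) ≈ 0.4667
After a key feature='absent': P(species A) = 0.1·0.4667 / (0.1·0.4667 + 0.4·0.5333) ≈ 0.1795
After a key feature='present': P(species A) = 0.9·0.1795 / (0.9·0.1795 + 0.6·0.8205) ≈ 0.2471
After a behavioural cue='observed': P(species A) = 0.6·0.2471 / (0.6·0.2471 + 0.35·0.7529) ≈ 0.3600
After a behavioural cue='observed': P(species A) = 0.6·0.3600 / (0.6·0.3600 + 0.35·0.6400) ≈ 0.4909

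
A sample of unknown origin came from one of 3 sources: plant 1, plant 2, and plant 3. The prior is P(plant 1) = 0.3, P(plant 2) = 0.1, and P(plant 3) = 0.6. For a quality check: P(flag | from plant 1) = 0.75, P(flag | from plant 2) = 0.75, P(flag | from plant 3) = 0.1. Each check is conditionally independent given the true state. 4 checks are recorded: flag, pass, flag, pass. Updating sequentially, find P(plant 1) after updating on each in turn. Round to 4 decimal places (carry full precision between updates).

0.5574

After 'flag': normaliser = 0.75·0.3000 + 0.75·0.1000 + 0.1·0.6000; P(plant 1) ≈ 0.6250, P(plant 2) ≈ 0.2083, P(plant 3) ≈ 0.1667
After 'pass': normaliser = 0.25·0.6250 + 0.25·0.2083 + 0.9·0.1667; P(plant 1) ≈ 0.4360, P(plant 2) ≈ 0.1453, P(plant 3) ≈ 0.4186
After 'flag': normaliser = 0.75·0.4360 + 0.75·0.1453 + 0.1·0.4186; P(plant 1) ≈ 0.6843, P(plant 2) ≈ 0.2281, P(plant 3) ≈ 0.0876
After 'pass': normaliser = 0.25·0.6843 + 0.25·0.2281 + 0.9·0.0876; P(plant 1) ≈ 0.5574, P(plant 2) ≈ 0.1858, P(plant 3) ≈ 0.2568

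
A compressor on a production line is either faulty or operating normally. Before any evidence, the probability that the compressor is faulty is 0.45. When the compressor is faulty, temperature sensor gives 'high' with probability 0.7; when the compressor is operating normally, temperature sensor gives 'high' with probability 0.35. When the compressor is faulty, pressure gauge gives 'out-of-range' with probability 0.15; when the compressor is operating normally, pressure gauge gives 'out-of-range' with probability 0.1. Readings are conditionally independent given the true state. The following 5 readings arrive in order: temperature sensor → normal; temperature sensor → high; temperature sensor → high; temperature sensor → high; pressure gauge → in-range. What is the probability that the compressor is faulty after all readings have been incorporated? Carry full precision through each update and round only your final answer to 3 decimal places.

After temperature sensor='normal': P(faulty) = 0.3·0.4500 / (0.3·0.4500 + 0.65·0.5500) ≈ 0.2741
After temperature sensor='high': P(faulty) = 0.7·0.2741 / (0.7·0.2741 + 0.35·0.7259) ≈ 0.4303
After temperature sensor='high': P(faulty) = 0.7·0.4303 / (0.7·0.4303 + 0.35·0.5697) ≈ 0.6017
After temperature sensor='high': P(faulty) = 0.7·0.6017 / (0.7·0.6017 + 0.35·0.3983) ≈ 0.7513
After pressure gauge='in-range': P(faulty) = 0.85·0.7513 / (0.85·0.7513 + 0.9·0.2487) ≈ 0.7405

0.740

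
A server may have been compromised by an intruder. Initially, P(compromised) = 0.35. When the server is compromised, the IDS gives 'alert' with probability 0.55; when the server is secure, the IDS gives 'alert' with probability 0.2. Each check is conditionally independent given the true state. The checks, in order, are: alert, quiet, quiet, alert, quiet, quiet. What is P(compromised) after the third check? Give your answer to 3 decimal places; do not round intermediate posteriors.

Each posterior becomes the prior for the next update.
After 'alert': P(compromised) = 0.55·0.3500 / (0.55·0.3500 + 0.2·0.6500) ≈ 0.5969
After 'quiet': P(compromised) = 0.45·0.5969 / (0.45·0.5969 + 0.8·0.4031) ≈ 0.4544
After 'quiet': P(compromised) = 0.45·0.4544 / (0.45·0.4544 + 0.8·0.5456) ≈ 0.3190

0.319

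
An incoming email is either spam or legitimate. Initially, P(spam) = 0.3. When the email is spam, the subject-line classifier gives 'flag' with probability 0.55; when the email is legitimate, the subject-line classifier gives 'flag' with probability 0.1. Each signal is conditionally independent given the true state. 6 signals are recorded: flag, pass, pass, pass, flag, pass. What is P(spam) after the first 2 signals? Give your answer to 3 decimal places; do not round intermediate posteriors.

After 'flag': P(spam) = 0.55·0.3000 / (0.55·0.3000 + 0.1·0.7000) ≈ 0.7021
After 'pass': P(spam) = 0.45·0.7021 / (0.45·0.7021 + 0.9·0.2979) ≈ 0.5410

0.541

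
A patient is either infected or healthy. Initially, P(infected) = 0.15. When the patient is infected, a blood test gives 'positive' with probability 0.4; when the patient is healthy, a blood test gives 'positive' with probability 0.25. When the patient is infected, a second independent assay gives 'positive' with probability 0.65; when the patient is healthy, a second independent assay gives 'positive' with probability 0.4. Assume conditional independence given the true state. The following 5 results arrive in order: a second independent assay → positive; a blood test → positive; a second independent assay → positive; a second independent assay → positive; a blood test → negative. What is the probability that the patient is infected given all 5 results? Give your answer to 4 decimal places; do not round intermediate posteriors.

0.4922

After a second independent assay='positive': P(infected) = 0.65·0.1500 / (0.65·0.1500 + 0.4·0.8500) ≈ 0.2229
After a blood test='positive': P(infected) = 0.4·0.2229 / (0.4·0.2229 + 0.25·0.7771) ≈ 0.3145
After a second independent assay='positive': P(infected) = 0.65·0.3145 / (0.65·0.3145 + 0.4·0.6855) ≈ 0.4271
After a second independent assay='positive': P(infected) = 0.65·0.4271 / (0.65·0.4271 + 0.4·0.5729) ≈ 0.5478
After a blood test='negative': P(infected) = 0.6·0.5478 / (0.6·0.5478 + 0.75·0.4522) ≈ 0.4922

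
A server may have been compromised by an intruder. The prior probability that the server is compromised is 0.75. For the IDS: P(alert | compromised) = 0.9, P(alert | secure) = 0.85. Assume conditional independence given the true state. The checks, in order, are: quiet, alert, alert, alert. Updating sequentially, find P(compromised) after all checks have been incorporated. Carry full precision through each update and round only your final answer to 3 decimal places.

0.704

After 'quiet': P(compromised) = 0.1·0.7500 / (0.1·0.7500 + 0.15·0.2500) ≈ 0.6667
After 'alert': P(compromised) = 0.9·0.6667 / (0.9·0.6667 + 0.85·0.3333) ≈ 0.6792
After 'alert': P(compromised) = 0.9·0.6792 / (0.9·0.6792 + 0.85·0.3208) ≈ 0.6916
After 'alert': P(compromised) = 0.9·0.6916 / (0.9·0.6916 + 0.85·0.3084) ≈ 0.7036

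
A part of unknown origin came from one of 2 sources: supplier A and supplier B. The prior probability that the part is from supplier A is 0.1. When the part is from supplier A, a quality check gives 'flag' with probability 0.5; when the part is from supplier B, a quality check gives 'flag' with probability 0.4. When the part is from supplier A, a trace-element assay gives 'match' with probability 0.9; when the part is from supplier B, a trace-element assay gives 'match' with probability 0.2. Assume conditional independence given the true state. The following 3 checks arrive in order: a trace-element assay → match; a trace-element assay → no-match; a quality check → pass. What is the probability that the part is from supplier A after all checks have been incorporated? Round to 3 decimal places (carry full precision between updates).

0.050

Each posterior becomes the prior for the next update.
After a trace-element assay='match': P(supplier A) = 0.9·0.1000 / (0.9·0.1000 + 0.2·0.9000) ≈ 0.3333
After a trace-element assay='no-match': P(supplier A) = 0.1·0.3333 / (0.1·0.3333 + 0.8·0.6667) ≈ 0.0588
After a quality check='pass': P(supplier A) = 0.5·0.0588 / (0.5·0.0588 + 0.6·0.9412) ≈ 0.0495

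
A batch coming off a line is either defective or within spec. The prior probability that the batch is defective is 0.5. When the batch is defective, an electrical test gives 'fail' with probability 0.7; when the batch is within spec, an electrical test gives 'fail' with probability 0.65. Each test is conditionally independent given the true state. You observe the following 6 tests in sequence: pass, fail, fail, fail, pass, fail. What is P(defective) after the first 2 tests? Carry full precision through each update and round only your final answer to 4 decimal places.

0.4800

Apply Bayes' rule sequentially, carrying P(defective) forward.
After 'pass': P(defective) = 0.3·0.5000 / (0.3·0.5000 + 0.35·0.5000) ≈ 0.4615
After 'fail': P(defective) = 0.7·0.4615 / (0.7·0.4615 + 0.65·0.5385) ≈ 0.4800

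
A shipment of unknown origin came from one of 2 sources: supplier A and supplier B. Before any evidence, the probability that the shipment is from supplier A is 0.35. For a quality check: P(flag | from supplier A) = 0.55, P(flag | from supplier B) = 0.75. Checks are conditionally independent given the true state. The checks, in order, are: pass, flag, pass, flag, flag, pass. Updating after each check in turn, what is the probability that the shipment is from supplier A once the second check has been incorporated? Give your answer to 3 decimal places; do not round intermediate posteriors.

After 'pass': P(supplier A) = 0.45·0.3500 / (0.45·0.3500 + 0.25·0.6500) ≈ 0.4922
After 'flag': P(supplier A) = 0.55·0.4922 / (0.55·0.4922 + 0.75·0.5078) ≈ 0.4155

0.415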